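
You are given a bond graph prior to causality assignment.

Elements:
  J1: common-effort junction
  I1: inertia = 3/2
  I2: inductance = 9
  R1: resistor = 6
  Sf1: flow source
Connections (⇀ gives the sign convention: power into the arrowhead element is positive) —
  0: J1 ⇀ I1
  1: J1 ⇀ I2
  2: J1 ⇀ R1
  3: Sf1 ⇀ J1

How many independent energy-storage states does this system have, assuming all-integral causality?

2  (I1, I2 all integral)

bond 3 stroke→Sf1  (Sf1: flow source, stroke at near end)
bond 0 stroke→I1  (prefer integral on I1)
bond 1 stroke→I2  (I2 integral (f out))
bond 2 stroke→J1  (J1 needs exactly one e-in)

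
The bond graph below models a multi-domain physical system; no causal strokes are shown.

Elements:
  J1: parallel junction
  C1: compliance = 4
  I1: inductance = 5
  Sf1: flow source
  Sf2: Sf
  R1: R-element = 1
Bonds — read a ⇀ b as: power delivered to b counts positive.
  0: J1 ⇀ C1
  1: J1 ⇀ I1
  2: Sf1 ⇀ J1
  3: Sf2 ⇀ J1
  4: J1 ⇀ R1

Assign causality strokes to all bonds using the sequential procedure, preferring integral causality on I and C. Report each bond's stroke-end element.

#2 stroke→Sf1  (Sf1 fixes flow; stroke at Sf1)
#3 stroke→Sf2  (Sf2: flow source, stroke at near end)
#0 stroke→J1  (C1 integral (e out))
#1 stroke→I1  (0-jn J1 has e-setter on 0)
#4 stroke→R1  (0-jn J1 has e-setter on 0)

#0 stroke→J1
#1 stroke→I1
#2 stroke→Sf1
#3 stroke→Sf2
#4 stroke→R1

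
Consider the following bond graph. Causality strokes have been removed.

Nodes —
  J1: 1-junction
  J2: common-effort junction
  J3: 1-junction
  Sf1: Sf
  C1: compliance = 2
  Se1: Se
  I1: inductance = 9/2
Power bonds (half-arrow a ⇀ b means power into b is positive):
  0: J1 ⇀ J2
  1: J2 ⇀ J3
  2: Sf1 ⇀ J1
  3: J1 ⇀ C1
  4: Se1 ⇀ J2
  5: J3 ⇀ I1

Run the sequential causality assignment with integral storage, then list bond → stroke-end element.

b0 stroke→J1
b1 stroke→J3
b2 stroke→Sf1
b3 stroke→J1
b4 stroke→J2
b5 stroke→I1

#2 |Sf1  (Sf1: flow source, stroke at near end)
#4 |J2  (Se1: effort source, stroke at far end)
#0 |J1  (J1 flow already set via bond 2)
#3 |J1  (1-jn J1 has f-setter on 2)
#1 |J3  (J2 effort already set via bond 4)
#5 |I1  (only one flow-in slot at J3)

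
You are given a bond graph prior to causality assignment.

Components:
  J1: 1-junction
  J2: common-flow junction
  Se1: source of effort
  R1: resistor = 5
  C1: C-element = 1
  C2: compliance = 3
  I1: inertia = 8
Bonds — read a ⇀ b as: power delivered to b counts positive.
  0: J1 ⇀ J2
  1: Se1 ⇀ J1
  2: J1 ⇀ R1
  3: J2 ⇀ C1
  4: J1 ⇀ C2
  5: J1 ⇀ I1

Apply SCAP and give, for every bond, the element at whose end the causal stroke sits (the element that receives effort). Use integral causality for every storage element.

bond 1 |J1  (Se1: effort source, stroke at far end)
bond 3 |J2  (C1: C, integral causality)
bond 0 |J1  (J2 needs exactly one f-in)
bond 4 |J1  (C2 outputs effort q/C2)
bond 5 |I1  (I1: I, integral causality)
bond 2 |J1  (J1: bond 5 brought flow, rest push out)

b0 →J1
b1 →J1
b2 →J1
b3 →J2
b4 →J1
b5 →I1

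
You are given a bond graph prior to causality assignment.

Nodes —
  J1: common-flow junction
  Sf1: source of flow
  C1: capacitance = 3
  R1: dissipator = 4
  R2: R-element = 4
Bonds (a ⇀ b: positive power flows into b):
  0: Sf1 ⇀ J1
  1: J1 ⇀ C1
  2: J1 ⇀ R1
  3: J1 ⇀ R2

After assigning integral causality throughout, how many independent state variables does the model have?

1  (C1 all integral)

#0 |Sf1  (source Sf1 imposes f)
#1 |J1  (1-jn J1 has f-setter on 0)
#2 |J1  (common-f at J1 fixed by 0)
#3 |J1  (J1: bond 0 brought flow, rest push out)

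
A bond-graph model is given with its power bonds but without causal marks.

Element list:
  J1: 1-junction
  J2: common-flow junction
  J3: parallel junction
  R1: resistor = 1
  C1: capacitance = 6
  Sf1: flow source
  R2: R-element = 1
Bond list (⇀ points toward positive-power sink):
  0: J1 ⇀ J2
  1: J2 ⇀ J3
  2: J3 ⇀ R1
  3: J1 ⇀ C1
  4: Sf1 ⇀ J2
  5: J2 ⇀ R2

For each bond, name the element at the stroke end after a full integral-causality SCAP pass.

#4 stroke→Sf1  (Sf1: flow source, stroke at near end)
#0 stroke→J2  (1-jn J2 has f-setter on 4)
#1 stroke→J2  (J2: bond 4 brought flow, rest push out)
#5 stroke→J2  (common-f at J2 fixed by 4)
#2 stroke→J3  (J3 needs exactly one e-in)
#3 stroke→J1  (1-jn J1 has f-setter on 0)

bond 0 |J2
bond 1 |J2
bond 2 |J3
bond 3 |J1
bond 4 |Sf1
bond 5 |J2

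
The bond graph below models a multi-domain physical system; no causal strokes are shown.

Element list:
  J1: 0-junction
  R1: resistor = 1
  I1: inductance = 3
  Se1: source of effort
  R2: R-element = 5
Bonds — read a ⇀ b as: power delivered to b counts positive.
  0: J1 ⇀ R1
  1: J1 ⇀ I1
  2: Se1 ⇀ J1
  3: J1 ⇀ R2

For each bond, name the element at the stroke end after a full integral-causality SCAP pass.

b2 |J1  (Se1 fixes effort; stroke away)
b0 |R1  (0-jn J1 has e-setter on 2)
b1 |I1  (common-e at J1 fixed by 2)
b3 |R2  (0-jn J1 has e-setter on 2)

bond 0 stroke at R1
bond 1 stroke at I1
bond 2 stroke at J1
bond 3 stroke at R2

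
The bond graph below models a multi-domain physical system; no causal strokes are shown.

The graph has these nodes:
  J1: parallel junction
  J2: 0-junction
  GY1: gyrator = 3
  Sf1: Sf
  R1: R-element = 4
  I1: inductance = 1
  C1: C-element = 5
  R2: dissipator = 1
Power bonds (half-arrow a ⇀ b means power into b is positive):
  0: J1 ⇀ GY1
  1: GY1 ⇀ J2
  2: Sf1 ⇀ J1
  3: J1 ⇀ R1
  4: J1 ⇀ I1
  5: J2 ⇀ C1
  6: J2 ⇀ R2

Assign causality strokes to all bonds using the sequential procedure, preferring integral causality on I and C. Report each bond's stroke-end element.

bond 0 stroke→GY1
bond 1 stroke→GY1
bond 2 stroke→Sf1
bond 3 stroke→J1
bond 4 stroke→I1
bond 5 stroke→J2
bond 6 stroke→R2

b2 →Sf1  (Sf1 (Sf) sets flow on bond)
b4 →I1  (prefer integral on I1)
b5 →J2  (C1 outputs effort q/C1)
b1 →GY1  (0-jn J2 has e-setter on 5)
b6 →R2  (0-jn J2 has e-setter on 5)
b0 →GY1  (GY1: gyrator matches bond 1)
b3 →J1  (closing 0-jn rule on J1)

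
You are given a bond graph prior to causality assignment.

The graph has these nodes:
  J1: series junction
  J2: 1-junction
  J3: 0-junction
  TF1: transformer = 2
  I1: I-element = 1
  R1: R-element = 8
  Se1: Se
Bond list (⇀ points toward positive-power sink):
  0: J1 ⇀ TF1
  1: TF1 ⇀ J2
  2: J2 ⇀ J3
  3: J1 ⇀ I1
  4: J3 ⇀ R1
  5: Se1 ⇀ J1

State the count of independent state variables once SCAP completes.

β5 stroke at J1  (Se1: effort source, stroke at far end)
β3 stroke at I1  (I1: I, integral causality)
β0 stroke at J1  (J1: bond 3 brought flow, rest push out)
β1 stroke at TF1  (through TF1, causality passes straight; one stroke at TF1)
β2 stroke at J2  (J2 flow already set via bond 1)
β4 stroke at J3  (J3 needs exactly one e-in)

1  (I1 all integral)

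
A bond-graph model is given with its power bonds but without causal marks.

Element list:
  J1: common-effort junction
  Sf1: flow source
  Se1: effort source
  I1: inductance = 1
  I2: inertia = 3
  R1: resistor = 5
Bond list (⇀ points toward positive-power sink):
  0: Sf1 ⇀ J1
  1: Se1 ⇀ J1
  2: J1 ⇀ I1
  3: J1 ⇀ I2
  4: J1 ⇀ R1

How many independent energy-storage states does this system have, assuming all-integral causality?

2  (I1, I2 all integral)

bond 0 |Sf1  (source Sf1 imposes f)
bond 1 |J1  (source Se1 imposes e)
bond 2 |I1  (common-e at J1 fixed by 1)
bond 3 |I2  (0-jn J1 has e-setter on 1)
bond 4 |R1  (common-e at J1 fixed by 1)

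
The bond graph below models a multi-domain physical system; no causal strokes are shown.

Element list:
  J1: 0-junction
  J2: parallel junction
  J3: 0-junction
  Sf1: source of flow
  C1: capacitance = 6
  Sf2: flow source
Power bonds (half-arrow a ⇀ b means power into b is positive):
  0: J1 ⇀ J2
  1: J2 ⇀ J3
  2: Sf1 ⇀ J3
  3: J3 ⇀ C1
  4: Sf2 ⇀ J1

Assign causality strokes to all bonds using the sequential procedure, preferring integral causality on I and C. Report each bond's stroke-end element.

b2 stroke at Sf1  (Sf1 (Sf) sets flow on bond)
b4 stroke at Sf2  (Sf2 fixes flow; stroke at Sf2)
b0 stroke at J1  (J1 needs exactly one e-in)
b1 stroke at J2  (J2 needs exactly one e-in)
b3 stroke at J3  (J3 needs exactly one e-in)

#0 stroke at J1
#1 stroke at J2
#2 stroke at Sf1
#3 stroke at J3
#4 stroke at Sf2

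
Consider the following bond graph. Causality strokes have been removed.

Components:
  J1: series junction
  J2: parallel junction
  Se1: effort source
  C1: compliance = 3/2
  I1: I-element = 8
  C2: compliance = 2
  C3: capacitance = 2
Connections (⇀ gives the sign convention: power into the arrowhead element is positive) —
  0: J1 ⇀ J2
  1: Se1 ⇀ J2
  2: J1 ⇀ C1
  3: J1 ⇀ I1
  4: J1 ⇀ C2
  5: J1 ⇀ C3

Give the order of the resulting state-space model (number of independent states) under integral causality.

4  (C1, C2, C3, I1 all integral)

#1 |J2  (Se1 fixes effort; stroke away)
#0 |J1  (common-e at J2 fixed by 1)
#2 |J1  (C1: C, integral causality)
#3 |I1  (I1: I, integral causality)
#4 |J1  (common-f at J1 fixed by 3)
#5 |J1  (common-f at J1 fixed by 3)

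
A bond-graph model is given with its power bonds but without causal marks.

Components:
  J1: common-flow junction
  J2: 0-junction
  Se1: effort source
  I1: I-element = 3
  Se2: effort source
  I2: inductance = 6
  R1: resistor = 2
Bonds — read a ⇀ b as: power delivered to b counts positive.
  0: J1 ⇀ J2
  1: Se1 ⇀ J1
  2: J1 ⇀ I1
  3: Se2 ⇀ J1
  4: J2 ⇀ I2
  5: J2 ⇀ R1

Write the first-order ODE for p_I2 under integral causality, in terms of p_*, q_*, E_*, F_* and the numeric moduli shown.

dp_I2/dt = 2*p_I1/3 - p_I2/3

#1 →J1  (source Se1 imposes e)
#3 →J1  (source Se2 imposes e)
#2 →I1  (I1 integral (f out))
#0 →J1  (1-jn J1 has f-setter on 2)
#4 →I2  (I2: I, integral causality)
#5 →J2  (only one effort-in slot at J2)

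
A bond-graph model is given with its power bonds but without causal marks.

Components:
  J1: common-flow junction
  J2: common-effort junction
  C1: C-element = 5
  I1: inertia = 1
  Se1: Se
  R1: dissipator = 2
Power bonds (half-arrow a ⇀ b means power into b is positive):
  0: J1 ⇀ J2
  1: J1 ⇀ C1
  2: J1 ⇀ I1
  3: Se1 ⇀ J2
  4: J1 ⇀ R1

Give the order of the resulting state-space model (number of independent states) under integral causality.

2  (C1, I1 all integral)

b3 stroke→J2  (Se1 fixes effort; stroke away)
b0 stroke→J1  (J2: bond 3 brought effort, rest push out)
b1 stroke→J1  (C1 outputs effort q/C1)
b2 stroke→I1  (I1: I, integral causality)
b4 stroke→J1  (J1: bond 2 brought flow, rest push out)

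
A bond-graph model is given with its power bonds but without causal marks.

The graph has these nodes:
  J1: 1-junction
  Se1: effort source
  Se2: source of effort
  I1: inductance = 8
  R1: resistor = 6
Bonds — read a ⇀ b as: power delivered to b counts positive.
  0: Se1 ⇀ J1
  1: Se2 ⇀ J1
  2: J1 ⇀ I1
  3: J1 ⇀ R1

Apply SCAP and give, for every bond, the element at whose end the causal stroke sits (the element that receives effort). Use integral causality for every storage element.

β0 →J1  (Se1 fixes effort; stroke away)
β1 →J1  (Se2 fixes effort; stroke away)
β2 →I1  (prefer integral on I1)
β3 →J1  (J1: bond 2 brought flow, rest push out)

bond 0 |J1
bond 1 |J1
bond 2 |I1
bond 3 |J1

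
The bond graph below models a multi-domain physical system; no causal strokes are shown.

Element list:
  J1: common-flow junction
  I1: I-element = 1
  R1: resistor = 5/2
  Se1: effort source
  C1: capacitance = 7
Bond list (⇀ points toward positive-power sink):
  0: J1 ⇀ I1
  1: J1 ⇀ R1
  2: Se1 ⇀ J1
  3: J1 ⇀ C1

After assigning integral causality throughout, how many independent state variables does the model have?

2  (C1, I1 all integral)

bond 2 stroke at J1  (Se1 fixes effort; stroke away)
bond 0 stroke at I1  (I1: I, integral causality)
bond 1 stroke at J1  (J1 flow already set via bond 0)
bond 3 stroke at J1  (J1 flow already set via bond 0)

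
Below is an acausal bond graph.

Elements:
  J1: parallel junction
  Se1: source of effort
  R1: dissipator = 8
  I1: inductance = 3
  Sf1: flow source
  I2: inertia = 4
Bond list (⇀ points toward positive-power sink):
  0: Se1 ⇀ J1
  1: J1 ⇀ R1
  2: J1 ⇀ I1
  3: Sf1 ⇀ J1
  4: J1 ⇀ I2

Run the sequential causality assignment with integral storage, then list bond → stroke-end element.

β0 →J1  (Se1 (Se) sets effort on bond)
β3 →Sf1  (Sf1: flow source, stroke at near end)
β1 →R1  (common-e at J1 fixed by 0)
β2 →I1  (J1 effort already set via bond 0)
β4 →I2  (J1 effort already set via bond 0)

bond 0 stroke→J1
bond 1 stroke→R1
bond 2 stroke→I1
bond 3 stroke→Sf1
bond 4 stroke→I2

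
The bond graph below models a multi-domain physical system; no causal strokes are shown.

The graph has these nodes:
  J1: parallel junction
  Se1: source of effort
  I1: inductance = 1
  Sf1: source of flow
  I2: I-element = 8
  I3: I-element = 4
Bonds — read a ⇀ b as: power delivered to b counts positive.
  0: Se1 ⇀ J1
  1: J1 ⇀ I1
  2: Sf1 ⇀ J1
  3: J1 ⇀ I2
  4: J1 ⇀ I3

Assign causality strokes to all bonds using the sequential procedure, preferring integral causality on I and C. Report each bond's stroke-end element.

β0 |J1  (source Se1 imposes e)
β2 |Sf1  (Sf1 (Sf) sets flow on bond)
β1 |I1  (common-e at J1 fixed by 0)
β3 |I2  (J1: bond 0 brought effort, rest push out)
β4 |I3  (J1: bond 0 brought effort, rest push out)

bond 0 |J1
bond 1 |I1
bond 2 |Sf1
bond 3 |I2
bond 4 |I3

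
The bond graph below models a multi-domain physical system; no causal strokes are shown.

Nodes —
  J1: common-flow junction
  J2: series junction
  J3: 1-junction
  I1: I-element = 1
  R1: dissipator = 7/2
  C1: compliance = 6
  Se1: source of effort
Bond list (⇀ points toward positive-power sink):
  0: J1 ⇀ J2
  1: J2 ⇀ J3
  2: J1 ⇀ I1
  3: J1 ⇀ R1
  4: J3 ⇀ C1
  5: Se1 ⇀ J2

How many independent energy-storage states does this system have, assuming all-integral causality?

2  (C1, I1 all integral)

#5 →J2  (Se1: effort source, stroke at far end)
#2 →I1  (I1 outputs flow p/I1)
#0 →J1  (J1: bond 2 brought flow, rest push out)
#3 →J1  (J1 flow already set via bond 2)
#1 →J2  (common-f at J2 fixed by 0)
#4 →J3  (common-f at J3 fixed by 1)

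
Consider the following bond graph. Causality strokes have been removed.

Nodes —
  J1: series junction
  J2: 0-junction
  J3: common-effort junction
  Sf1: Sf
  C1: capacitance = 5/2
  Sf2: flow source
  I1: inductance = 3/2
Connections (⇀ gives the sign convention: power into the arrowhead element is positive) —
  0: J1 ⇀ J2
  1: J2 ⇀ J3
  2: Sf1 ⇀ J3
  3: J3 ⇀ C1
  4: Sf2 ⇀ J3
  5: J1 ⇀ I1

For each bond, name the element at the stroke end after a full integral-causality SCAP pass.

#2 →Sf1  (source Sf1 imposes f)
#4 →Sf2  (Sf2: flow source, stroke at near end)
#3 →J3  (C1 integral (e out))
#1 →J2  (common-e at J3 fixed by 3)
#0 →J1  (J2 effort already set via bond 1)
#5 →I1  (J1 needs exactly one f-in)

b0 stroke→J1
b1 stroke→J2
b2 stroke→Sf1
b3 stroke→J3
b4 stroke→Sf2
b5 stroke→I1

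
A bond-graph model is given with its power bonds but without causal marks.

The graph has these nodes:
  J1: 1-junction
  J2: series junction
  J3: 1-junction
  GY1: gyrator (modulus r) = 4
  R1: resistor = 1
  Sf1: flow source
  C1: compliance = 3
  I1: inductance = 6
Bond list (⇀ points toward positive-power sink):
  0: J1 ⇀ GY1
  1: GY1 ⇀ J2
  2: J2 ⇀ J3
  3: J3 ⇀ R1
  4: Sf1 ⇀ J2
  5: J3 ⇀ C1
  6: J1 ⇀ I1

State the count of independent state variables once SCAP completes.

b4 |Sf1  (source Sf1 imposes f)
b1 |J2  (J2 flow already set via bond 4)
b2 |J2  (common-f at J2 fixed by 4)
b3 |J3  (J3 flow already set via bond 2)
b5 |J3  (common-f at J3 fixed by 2)
b0 |J1  (GY1 both-in/both-out from 1)
b6 |I1  (J1: last free bond brings flow in)

2  (C1, I1 all integral)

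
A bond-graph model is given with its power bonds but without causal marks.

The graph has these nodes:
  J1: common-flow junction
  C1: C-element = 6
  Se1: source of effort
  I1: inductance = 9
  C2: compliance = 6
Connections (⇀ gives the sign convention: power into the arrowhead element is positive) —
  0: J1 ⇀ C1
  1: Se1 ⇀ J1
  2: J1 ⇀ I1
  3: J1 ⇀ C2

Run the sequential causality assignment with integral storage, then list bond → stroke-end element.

#0 stroke at J1
#1 stroke at J1
#2 stroke at I1
#3 stroke at J1

β1 →J1  (Se1 fixes effort; stroke away)
β0 →J1  (prefer integral on C1)
β2 →I1  (I1 outputs flow p/I1)
β3 →J1  (common-f at J1 fixed by 2)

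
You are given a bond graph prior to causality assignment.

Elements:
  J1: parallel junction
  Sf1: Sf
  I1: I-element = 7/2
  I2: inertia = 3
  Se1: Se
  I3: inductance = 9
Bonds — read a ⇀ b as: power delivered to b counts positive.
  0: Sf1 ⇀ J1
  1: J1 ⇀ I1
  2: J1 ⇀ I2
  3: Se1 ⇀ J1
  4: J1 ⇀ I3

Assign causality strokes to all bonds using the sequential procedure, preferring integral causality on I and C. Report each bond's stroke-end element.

β0 stroke→Sf1  (source Sf1 imposes f)
β3 stroke→J1  (Se1: effort source, stroke at far end)
β1 stroke→I1  (J1 effort already set via bond 3)
β2 stroke→I2  (common-e at J1 fixed by 3)
β4 stroke→I3  (J1 effort already set via bond 3)

#0 →Sf1
#1 →I1
#2 →I2
#3 →J1
#4 →I3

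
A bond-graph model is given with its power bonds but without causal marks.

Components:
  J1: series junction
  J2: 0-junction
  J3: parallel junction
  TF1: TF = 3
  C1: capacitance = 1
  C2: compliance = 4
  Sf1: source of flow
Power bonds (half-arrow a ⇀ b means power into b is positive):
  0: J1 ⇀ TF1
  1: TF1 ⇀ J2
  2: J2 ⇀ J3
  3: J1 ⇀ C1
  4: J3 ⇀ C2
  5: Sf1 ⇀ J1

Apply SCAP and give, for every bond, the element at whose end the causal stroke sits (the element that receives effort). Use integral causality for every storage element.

bond 0 |J1
bond 1 |TF1
bond 2 |J2
bond 3 |J1
bond 4 |J3
bond 5 |Sf1

#5 stroke at Sf1  (source Sf1 imposes f)
#0 stroke at J1  (1-jn J1 has f-setter on 5)
#3 stroke at J1  (1-jn J1 has f-setter on 5)
#1 stroke at TF1  (TF TF1: opposite of bond 0)
#2 stroke at J2  (only one effort-in slot at J2)
#4 stroke at J3  (only one effort-in slot at J3)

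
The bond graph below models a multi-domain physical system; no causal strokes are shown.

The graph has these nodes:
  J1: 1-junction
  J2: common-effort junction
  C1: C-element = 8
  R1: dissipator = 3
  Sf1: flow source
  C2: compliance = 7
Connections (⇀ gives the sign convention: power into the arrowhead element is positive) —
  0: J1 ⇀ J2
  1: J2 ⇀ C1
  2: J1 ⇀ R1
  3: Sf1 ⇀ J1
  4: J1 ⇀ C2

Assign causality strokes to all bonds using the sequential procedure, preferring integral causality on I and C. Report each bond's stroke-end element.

#3 →Sf1  (Sf1 (Sf) sets flow on bond)
#0 →J1  (J1: bond 3 brought flow, rest push out)
#2 →J1  (J1 flow already set via bond 3)
#4 →J1  (J1: bond 3 brought flow, rest push out)
#1 →J2  (closing 0-jn rule on J2)

β0 stroke→J1
β1 stroke→J2
β2 stroke→J1
β3 stroke→Sf1
β4 stroke→J1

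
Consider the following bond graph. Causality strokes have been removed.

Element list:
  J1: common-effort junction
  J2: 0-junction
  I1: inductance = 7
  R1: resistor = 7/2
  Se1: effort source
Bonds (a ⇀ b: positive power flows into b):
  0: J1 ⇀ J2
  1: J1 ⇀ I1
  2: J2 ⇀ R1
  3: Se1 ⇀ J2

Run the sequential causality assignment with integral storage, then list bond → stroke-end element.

bond 3 →J2  (source Se1 imposes e)
bond 0 →J1  (common-e at J2 fixed by 3)
bond 2 →R1  (common-e at J2 fixed by 3)
bond 1 →I1  (J1 effort already set via bond 0)

β0 →J1
β1 →I1
β2 →R1
β3 →J2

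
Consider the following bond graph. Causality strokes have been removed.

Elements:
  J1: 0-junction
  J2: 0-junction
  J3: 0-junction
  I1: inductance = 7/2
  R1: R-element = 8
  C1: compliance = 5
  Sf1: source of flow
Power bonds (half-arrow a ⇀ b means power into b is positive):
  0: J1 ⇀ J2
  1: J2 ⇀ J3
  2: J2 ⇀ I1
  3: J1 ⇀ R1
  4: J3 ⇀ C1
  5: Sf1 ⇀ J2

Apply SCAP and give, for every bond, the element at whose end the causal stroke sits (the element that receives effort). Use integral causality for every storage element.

#5 |Sf1  (Sf1 fixes flow; stroke at Sf1)
#2 |I1  (I1 integral (f out))
#4 |J3  (C1: C, integral causality)
#1 |J2  (0-jn J3 has e-setter on 4)
#0 |J1  (J2 effort already set via bond 1)
#3 |R1  (J1 effort already set via bond 0)

bond 0 stroke at J1
bond 1 stroke at J2
bond 2 stroke at I1
bond 3 stroke at R1
bond 4 stroke at J3
bond 5 stroke at Sf1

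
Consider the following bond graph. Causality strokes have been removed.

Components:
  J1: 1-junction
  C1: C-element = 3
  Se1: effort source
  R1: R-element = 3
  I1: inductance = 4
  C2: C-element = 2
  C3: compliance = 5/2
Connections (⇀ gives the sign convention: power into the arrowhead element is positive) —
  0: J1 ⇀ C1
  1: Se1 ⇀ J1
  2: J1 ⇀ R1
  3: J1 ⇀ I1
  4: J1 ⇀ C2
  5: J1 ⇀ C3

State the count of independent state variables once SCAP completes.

bond 1 →J1  (Se1 (Se) sets effort on bond)
bond 0 →J1  (C1: C, integral causality)
bond 3 →I1  (I1 integral (f out))
bond 2 →J1  (J1: bond 3 brought flow, rest push out)
bond 4 →J1  (J1 flow already set via bond 3)
bond 5 →J1  (J1 flow already set via bond 3)

4  (C1, C2, C3, I1 all integral)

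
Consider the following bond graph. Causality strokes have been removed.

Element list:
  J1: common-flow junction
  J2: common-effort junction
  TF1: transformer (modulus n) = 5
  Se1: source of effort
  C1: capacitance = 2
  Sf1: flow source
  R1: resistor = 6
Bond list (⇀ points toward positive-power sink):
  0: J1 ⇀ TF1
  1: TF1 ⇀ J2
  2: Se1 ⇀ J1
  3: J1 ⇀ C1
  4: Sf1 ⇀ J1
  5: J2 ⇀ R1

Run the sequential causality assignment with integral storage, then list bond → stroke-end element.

#0 |J1
#1 |TF1
#2 |J1
#3 |J1
#4 |Sf1
#5 |J2

β2 stroke at J1  (source Se1 imposes e)
β4 stroke at Sf1  (Sf1 (Sf) sets flow on bond)
β0 stroke at J1  (common-f at J1 fixed by 4)
β3 stroke at J1  (1-jn J1 has f-setter on 4)
β1 stroke at TF1  (TF1 one-in-one-out from 0)
β5 stroke at J2  (J2: last free bond brings effort in)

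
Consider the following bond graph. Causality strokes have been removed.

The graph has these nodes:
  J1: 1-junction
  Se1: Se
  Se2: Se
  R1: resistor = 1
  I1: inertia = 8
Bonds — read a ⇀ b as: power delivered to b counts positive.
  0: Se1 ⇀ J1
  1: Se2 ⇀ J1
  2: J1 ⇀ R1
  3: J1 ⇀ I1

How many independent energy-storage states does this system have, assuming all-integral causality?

β0 →J1  (Se1 fixes effort; stroke away)
β1 →J1  (Se2 fixes effort; stroke away)
β3 →I1  (I1: I, integral causality)
β2 →J1  (J1 flow already set via bond 3)

1  (I1 all integral)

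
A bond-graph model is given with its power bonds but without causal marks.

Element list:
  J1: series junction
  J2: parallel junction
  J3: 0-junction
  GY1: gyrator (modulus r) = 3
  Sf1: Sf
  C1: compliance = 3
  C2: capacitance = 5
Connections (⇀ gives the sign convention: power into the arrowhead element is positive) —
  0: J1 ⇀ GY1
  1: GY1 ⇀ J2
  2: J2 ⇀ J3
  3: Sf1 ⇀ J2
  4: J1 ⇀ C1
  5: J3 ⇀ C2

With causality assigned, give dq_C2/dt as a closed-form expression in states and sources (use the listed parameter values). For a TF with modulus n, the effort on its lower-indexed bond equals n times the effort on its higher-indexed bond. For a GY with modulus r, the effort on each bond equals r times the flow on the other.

#3 →Sf1  (source Sf1 imposes f)
#4 →J1  (C1 outputs effort q/C1)
#0 →GY1  (only one flow-in slot at J1)
#1 →GY1  (GY GY1: same side as bond 0)
#2 →J2  (J2 needs exactly one e-in)
#5 →J3  (J3: last free bond brings effort in)

dq_C2/dt = F_Sf1 - q_C1/9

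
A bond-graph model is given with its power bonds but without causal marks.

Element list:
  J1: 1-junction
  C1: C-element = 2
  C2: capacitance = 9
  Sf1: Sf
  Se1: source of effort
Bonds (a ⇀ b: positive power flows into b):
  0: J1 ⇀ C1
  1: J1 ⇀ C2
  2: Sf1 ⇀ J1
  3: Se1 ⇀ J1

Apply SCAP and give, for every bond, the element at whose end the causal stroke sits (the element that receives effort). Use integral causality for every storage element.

b0 |J1
b1 |J1
b2 |Sf1
b3 |J1

bond 2 |Sf1  (Sf1 (Sf) sets flow on bond)
bond 3 |J1  (Se1: effort source, stroke at far end)
bond 0 |J1  (1-jn J1 has f-setter on 2)
bond 1 |J1  (J1 flow already set via bond 2)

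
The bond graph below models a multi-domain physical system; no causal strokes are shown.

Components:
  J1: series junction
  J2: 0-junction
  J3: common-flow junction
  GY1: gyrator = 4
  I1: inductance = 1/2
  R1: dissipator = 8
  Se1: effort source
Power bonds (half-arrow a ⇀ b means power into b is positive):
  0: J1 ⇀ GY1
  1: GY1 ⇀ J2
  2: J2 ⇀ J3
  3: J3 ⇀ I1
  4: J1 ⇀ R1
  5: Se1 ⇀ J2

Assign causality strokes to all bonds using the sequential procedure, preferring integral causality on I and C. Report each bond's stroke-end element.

b0 stroke→GY1
b1 stroke→GY1
b2 stroke→J3
b3 stroke→I1
b4 stroke→J1
b5 stroke→J2

bond 5 |J2  (Se1 (Se) sets effort on bond)
bond 1 |GY1  (J2 effort already set via bond 5)
bond 2 |J3  (J2 effort already set via bond 5)
bond 3 |I1  (only one flow-in slot at J3)
bond 0 |GY1  (GY1 both-in/both-out from 1)
bond 4 |J1  (common-f at J1 fixed by 0)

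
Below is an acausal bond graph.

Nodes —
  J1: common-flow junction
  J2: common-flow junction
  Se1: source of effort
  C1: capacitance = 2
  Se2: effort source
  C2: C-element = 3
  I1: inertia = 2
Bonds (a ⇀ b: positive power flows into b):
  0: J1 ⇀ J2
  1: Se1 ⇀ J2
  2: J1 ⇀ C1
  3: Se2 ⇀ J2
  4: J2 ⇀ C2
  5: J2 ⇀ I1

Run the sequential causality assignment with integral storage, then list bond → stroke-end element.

b1 stroke→J2  (Se1 (Se) sets effort on bond)
b3 stroke→J2  (source Se2 imposes e)
b2 stroke→J1  (C1: C, integral causality)
b0 stroke→J2  (only one flow-in slot at J1)
b4 stroke→J2  (C2: C, integral causality)
b5 stroke→I1  (J2 needs exactly one f-in)

b0 stroke at J2
b1 stroke at J2
b2 stroke at J1
b3 stroke at J2
b4 stroke at J2
b5 stroke at I1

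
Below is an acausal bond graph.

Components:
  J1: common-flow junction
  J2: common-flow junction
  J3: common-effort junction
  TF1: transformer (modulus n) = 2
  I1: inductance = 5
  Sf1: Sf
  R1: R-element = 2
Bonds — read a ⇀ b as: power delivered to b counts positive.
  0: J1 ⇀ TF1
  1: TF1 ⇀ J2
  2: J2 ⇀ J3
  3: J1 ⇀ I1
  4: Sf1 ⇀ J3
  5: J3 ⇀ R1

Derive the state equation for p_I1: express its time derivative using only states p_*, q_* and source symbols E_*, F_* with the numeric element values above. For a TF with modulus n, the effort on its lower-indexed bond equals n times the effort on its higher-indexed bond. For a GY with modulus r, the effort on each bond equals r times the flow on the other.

dp_I1/dt = -4*F_Sf1 - 8*p_I1/5

bond 4 stroke at Sf1  (Sf1 fixes flow; stroke at Sf1)
bond 3 stroke at I1  (I1: I, integral causality)
bond 0 stroke at J1  (J1: bond 3 brought flow, rest push out)
bond 1 stroke at TF1  (TF TF1: opposite of bond 0)
bond 2 stroke at J2  (J2 flow already set via bond 1)
bond 5 stroke at J3  (J3: last free bond brings effort in)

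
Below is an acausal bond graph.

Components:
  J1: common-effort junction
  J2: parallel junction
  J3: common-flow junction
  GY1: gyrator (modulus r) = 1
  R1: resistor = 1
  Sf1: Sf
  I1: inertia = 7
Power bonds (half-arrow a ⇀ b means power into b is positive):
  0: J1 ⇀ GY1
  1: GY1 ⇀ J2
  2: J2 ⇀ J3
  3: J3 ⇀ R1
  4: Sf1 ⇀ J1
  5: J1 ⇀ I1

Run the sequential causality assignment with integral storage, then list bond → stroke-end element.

β0 stroke→J1
β1 stroke→J2
β2 stroke→J3
β3 stroke→R1
β4 stroke→Sf1
β5 stroke→I1

bond 4 stroke at Sf1  (Sf1: flow source, stroke at near end)
bond 5 stroke at I1  (I1 integral (f out))
bond 0 stroke at J1  (only one effort-in slot at J1)
bond 1 stroke at J2  (GY1 both-in/both-out from 0)
bond 2 stroke at J3  (0-jn J2 has e-setter on 1)
bond 3 stroke at R1  (only one flow-in slot at J3)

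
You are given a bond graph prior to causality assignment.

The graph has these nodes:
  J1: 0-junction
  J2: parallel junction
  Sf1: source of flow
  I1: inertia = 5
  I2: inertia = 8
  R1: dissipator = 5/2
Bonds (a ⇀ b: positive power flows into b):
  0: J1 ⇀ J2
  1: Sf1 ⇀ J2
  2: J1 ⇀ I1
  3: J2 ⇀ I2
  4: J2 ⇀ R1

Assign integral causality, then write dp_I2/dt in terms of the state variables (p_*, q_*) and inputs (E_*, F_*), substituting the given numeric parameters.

#1 |Sf1  (Sf1: flow source, stroke at near end)
#2 |I1  (prefer integral on I1)
#0 |J1  (J1 needs exactly one e-in)
#3 |I2  (I2: I, integral causality)
#4 |J2  (only one effort-in slot at J2)

dp_I2/dt = 5*F_Sf1/2 - p_I1/2 - 5*p_I2/16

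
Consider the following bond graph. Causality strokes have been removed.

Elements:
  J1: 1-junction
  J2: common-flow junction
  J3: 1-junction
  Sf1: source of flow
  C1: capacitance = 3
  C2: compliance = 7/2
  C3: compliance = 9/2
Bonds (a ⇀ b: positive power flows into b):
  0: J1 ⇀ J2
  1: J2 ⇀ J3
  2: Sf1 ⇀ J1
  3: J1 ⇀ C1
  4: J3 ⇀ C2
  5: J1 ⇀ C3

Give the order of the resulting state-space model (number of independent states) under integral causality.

3  (C1, C2, C3 all integral)

b2 stroke at Sf1  (Sf1: flow source, stroke at near end)
b0 stroke at J1  (common-f at J1 fixed by 2)
b3 stroke at J1  (common-f at J1 fixed by 2)
b5 stroke at J1  (J1 flow already set via bond 2)
b1 stroke at J2  (J2 flow already set via bond 0)
b4 stroke at J3  (common-f at J3 fixed by 1)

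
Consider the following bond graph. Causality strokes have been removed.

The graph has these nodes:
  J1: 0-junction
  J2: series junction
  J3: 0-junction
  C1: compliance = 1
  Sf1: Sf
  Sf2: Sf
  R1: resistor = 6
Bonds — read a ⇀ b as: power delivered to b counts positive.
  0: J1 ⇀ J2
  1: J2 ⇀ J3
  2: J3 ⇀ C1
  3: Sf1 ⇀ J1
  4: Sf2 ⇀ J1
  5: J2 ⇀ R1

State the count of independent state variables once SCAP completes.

1  (C1 all integral)

b3 |Sf1  (Sf1: flow source, stroke at near end)
b4 |Sf2  (Sf2 fixes flow; stroke at Sf2)
b0 |J1  (J1: last free bond brings effort in)
b1 |J2  (common-f at J2 fixed by 0)
b5 |J2  (common-f at J2 fixed by 0)
b2 |J3  (closing 0-jn rule on J3)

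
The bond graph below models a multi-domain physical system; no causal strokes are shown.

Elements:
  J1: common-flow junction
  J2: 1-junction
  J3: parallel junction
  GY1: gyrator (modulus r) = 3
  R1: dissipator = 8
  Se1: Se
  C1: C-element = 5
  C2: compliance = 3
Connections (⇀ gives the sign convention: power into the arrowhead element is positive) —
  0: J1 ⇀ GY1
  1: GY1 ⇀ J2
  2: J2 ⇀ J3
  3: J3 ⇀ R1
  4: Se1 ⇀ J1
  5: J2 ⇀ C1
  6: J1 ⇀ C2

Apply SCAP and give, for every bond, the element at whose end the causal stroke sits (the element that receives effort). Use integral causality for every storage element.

bond 4 →J1  (source Se1 imposes e)
bond 5 →J2  (C1 integral (e out))
bond 6 →J1  (C2 integral (e out))
bond 0 →GY1  (J1: last free bond brings flow in)
bond 1 →GY1  (GY1: gyrator matches bond 0)
bond 2 →J2  (1-jn J2 has f-setter on 1)
bond 3 →J3  (J3 needs exactly one e-in)

#0 stroke→GY1
#1 stroke→GY1
#2 stroke→J2
#3 stroke→J3
#4 stroke→J1
#5 stroke→J2
#6 stroke→J1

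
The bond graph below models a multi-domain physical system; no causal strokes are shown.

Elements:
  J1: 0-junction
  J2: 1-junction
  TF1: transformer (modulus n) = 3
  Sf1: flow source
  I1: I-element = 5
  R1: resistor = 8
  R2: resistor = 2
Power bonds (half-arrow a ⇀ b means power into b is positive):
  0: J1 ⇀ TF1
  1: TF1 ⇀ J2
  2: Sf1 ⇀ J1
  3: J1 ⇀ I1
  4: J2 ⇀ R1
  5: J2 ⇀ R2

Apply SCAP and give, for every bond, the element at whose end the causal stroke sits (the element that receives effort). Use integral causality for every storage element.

bond 2 |Sf1  (Sf1 (Sf) sets flow on bond)
bond 3 |I1  (I1: I, integral causality)
bond 0 |J1  (J1: last free bond brings effort in)
bond 1 |TF1  (TF1 one-in-one-out from 0)
bond 4 |J2  (1-jn J2 has f-setter on 1)
bond 5 |J2  (1-jn J2 has f-setter on 1)

bond 0 stroke at J1
bond 1 stroke at TF1
bond 2 stroke at Sf1
bond 3 stroke at I1
bond 4 stroke at J2
bond 5 stroke at J2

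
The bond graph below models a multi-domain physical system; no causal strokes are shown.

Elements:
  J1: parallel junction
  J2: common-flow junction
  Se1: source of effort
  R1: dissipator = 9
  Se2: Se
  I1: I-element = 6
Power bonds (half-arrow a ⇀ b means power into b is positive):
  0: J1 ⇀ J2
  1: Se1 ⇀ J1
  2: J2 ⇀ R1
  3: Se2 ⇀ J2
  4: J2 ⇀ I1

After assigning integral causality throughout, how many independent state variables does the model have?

β1 stroke→J1  (Se1: effort source, stroke at far end)
β3 stroke→J2  (source Se2 imposes e)
β0 stroke→J2  (J1: bond 1 brought effort, rest push out)
β4 stroke→I1  (I1 outputs flow p/I1)
β2 stroke→J2  (J2: bond 4 brought flow, rest push out)

1  (I1 all integral)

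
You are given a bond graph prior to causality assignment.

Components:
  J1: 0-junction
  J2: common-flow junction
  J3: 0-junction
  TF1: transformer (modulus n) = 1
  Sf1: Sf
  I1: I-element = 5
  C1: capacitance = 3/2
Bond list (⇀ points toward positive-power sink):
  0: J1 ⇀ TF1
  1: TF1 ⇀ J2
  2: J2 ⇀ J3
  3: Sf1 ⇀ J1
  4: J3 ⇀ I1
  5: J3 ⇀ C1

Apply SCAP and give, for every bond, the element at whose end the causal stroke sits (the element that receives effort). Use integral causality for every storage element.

b3 stroke at Sf1  (Sf1: flow source, stroke at near end)
b0 stroke at J1  (only one effort-in slot at J1)
b1 stroke at TF1  (through TF1, causality passes straight; one stroke at TF1)
b2 stroke at J2  (J2 flow already set via bond 1)
b4 stroke at I1  (I1 outputs flow p/I1)
b5 stroke at J3  (J3: last free bond brings effort in)

b0 |J1
b1 |TF1
b2 |J2
b3 |Sf1
b4 |I1
b5 |J3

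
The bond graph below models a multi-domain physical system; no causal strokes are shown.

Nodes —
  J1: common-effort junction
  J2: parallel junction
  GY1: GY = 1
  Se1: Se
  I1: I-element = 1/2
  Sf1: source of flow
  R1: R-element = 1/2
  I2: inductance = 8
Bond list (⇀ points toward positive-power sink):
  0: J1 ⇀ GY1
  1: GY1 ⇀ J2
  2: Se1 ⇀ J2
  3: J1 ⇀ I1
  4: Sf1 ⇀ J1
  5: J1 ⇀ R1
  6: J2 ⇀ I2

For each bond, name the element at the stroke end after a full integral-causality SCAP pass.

b0 →GY1
b1 →GY1
b2 →J2
b3 →I1
b4 →Sf1
b5 →J1
b6 →I2

#2 |J2  (Se1: effort source, stroke at far end)
#4 |Sf1  (Sf1 (Sf) sets flow on bond)
#1 |GY1  (J2: bond 2 brought effort, rest push out)
#6 |I2  (0-jn J2 has e-setter on 2)
#0 |GY1  (GY1: gyrator matches bond 1)
#3 |I1  (I1 integral (f out))
#5 |J1  (only one effort-in slot at J1)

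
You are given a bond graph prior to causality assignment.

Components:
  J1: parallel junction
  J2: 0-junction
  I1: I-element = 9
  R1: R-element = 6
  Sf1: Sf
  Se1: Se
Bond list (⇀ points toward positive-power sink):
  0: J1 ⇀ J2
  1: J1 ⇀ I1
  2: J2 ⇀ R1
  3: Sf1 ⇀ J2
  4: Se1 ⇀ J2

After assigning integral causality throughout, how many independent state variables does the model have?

#3 stroke→Sf1  (Sf1: flow source, stroke at near end)
#4 stroke→J2  (source Se1 imposes e)
#0 stroke→J1  (0-jn J2 has e-setter on 4)
#2 stroke→R1  (0-jn J2 has e-setter on 4)
#1 stroke→I1  (J1 effort already set via bond 0)

1  (I1 all integral)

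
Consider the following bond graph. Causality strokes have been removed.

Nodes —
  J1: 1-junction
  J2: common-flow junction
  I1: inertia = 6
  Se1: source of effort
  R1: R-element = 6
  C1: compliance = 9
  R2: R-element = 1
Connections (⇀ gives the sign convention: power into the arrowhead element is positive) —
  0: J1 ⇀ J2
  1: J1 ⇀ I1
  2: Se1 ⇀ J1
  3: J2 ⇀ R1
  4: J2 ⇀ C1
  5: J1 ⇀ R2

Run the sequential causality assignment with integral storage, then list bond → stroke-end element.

b2 stroke at J1  (Se1: effort source, stroke at far end)
b1 stroke at I1  (prefer integral on I1)
b0 stroke at J1  (J1 flow already set via bond 1)
b5 stroke at J1  (J1 flow already set via bond 1)
b3 stroke at J2  (J2 flow already set via bond 0)
b4 stroke at J2  (J2 flow already set via bond 0)

β0 →J1
β1 →I1
β2 →J1
β3 →J2
β4 →J2
β5 →J1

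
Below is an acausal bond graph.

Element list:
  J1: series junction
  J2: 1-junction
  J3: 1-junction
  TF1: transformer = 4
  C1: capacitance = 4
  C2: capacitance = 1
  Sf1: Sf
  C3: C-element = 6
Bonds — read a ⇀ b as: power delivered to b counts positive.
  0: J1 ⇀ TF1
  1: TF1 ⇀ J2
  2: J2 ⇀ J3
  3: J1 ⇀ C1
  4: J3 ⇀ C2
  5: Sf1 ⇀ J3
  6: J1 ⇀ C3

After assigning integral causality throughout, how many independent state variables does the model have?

3  (C1, C2, C3 all integral)

#5 →Sf1  (Sf1 (Sf) sets flow on bond)
#2 →J3  (1-jn J3 has f-setter on 5)
#4 →J3  (1-jn J3 has f-setter on 5)
#1 →J2  (1-jn J2 has f-setter on 2)
#0 →TF1  (through TF1, causality passes straight; one stroke at TF1)
#3 →J1  (J1: bond 0 brought flow, rest push out)
#6 →J1  (common-f at J1 fixed by 0)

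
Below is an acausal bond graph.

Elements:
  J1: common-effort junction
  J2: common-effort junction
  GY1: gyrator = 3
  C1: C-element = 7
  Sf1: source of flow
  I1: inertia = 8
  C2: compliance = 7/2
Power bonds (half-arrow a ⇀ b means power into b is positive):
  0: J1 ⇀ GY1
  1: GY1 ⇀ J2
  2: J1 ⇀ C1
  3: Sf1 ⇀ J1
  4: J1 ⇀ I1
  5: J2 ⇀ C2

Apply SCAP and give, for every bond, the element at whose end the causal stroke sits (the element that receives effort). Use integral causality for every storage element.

#3 stroke→Sf1  (Sf1 fixes flow; stroke at Sf1)
#2 stroke→J1  (prefer integral on C1)
#0 stroke→GY1  (J1: bond 2 brought effort, rest push out)
#4 stroke→I1  (J1: bond 2 brought effort, rest push out)
#1 stroke→GY1  (through GY1, causality inverts; strokes same side of GY1)
#5 stroke→J2  (J2 needs exactly one e-in)

bond 0 stroke at GY1
bond 1 stroke at GY1
bond 2 stroke at J1
bond 3 stroke at Sf1
bond 4 stroke at I1
bond 5 stroke at J2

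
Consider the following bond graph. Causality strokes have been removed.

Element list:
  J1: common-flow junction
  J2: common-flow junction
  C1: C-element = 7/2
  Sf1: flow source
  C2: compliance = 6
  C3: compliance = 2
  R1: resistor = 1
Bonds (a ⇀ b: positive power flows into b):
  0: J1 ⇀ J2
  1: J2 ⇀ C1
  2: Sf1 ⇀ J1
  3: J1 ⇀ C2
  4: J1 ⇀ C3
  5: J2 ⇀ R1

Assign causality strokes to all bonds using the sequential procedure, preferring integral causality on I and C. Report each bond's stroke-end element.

b2 →Sf1  (Sf1 fixes flow; stroke at Sf1)
b0 →J1  (J1: bond 2 brought flow, rest push out)
b3 →J1  (common-f at J1 fixed by 2)
b4 →J1  (J1 flow already set via bond 2)
b1 →J2  (J2 flow already set via bond 0)
b5 →J2  (common-f at J2 fixed by 0)

β0 stroke→J1
β1 stroke→J2
β2 stroke→Sf1
β3 stroke→J1
β4 stroke→J1
β5 stroke→J2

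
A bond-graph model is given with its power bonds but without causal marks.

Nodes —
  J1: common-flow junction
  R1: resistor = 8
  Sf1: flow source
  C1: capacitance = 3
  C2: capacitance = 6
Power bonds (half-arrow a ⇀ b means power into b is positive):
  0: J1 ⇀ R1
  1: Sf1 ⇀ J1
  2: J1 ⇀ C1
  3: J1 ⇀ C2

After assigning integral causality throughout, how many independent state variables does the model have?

2  (C1, C2 all integral)

β1 stroke at Sf1  (Sf1 (Sf) sets flow on bond)
β0 stroke at J1  (J1: bond 1 brought flow, rest push out)
β2 stroke at J1  (J1: bond 1 brought flow, rest push out)
β3 stroke at J1  (1-jn J1 has f-setter on 1)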